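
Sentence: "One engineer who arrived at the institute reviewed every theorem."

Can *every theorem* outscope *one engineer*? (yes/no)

The RC *who arrived at the institute* is an island, but *every theorem* is not inside it — it is the matrix object, a clausemate of *one engineer*.
Clause-internal QR can adjoin the lower DP above the subject, yielding the inverse reading.

Yes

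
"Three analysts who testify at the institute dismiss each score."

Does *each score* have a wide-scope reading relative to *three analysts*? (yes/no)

Yes

The relative clause *who testify at the institute* modifies *three analysts*, but *each score* is not inside that relative clause — it is an argument of the matrix verb.
With no island boundary between them, the object can take inverse scope over the subject via ordinary QR within the clause.
The sentence is scopally ambiguous between *three analysts* > *each score* and *each score* > *three analysts*.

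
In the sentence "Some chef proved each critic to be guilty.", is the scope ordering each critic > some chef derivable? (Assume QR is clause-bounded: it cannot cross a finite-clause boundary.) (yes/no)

The ECM infinitive is scope-transparent — *each critic* is free to raise above *some chef*.
Since no island is crossed, the inverse ordering is licensed alongside surface scope.

Yes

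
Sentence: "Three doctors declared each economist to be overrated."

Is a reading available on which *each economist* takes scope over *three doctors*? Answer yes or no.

Yes

This is an ECM construction: *each economist* is the infinitival subject, Case-marked by the matrix verb, and the infinitive is transparent for QR.
No island intervenes, so both surface and inverse scope are derivable.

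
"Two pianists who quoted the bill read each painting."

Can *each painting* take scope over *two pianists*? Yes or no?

Yes

The relative clause *who quoted the bill* modifies *two pianists*, but *each painting* is not inside that relative clause — it is an argument of the matrix verb.
Nothing blocks QR of the lower DP to a position above the higher one, so inverse scope is available.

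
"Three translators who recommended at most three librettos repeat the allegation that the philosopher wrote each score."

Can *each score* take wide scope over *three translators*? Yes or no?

No

*each score* occurs within the complex NP *the allegation that the philosopher wrote each score*.
The complex NP is opaque for QR — the quantifier is frozen inside the noun's complement.
There is no licit LF on which *each score* c-commands *three translators*.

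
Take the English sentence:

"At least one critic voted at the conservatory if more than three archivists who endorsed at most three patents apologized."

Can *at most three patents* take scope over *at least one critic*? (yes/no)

No

*at most three patents* is embedded in the relative clause *who endorsed at most three patents*, which is itself inside the adjunct *if more than three archivists who endorsed at most three patents apologized*.
The quantifier would have to escape first the RC and then the adjunct — two independent island violations.
So *at most three patents* cannot raise to a position above *at least one critic*.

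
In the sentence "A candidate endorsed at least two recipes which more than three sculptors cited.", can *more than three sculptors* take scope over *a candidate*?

No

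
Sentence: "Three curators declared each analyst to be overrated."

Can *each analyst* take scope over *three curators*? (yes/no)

This is an ECM construction: *each analyst* is the infinitival subject, Case-marked by the matrix verb, and the infinitive is transparent for QR.
Clause-internal QR can adjoin the lower DP above the subject, yielding the inverse reading.

Yes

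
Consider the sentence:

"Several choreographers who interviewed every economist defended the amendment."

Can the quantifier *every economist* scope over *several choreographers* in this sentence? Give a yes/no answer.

No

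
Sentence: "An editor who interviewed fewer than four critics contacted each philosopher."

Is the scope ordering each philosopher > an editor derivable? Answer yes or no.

The RC *who interviewed fewer than four critics* is an island, but *each philosopher* is not inside it — it is the matrix object, a clausemate of *an editor*.
QR within a single clause is free, so the lower quantifier may take scope over the higher one.

Yes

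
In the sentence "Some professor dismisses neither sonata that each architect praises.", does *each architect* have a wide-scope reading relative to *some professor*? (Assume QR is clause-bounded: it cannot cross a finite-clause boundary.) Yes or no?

No

Structurally, *each architect* is inside the relative clause *that each architect praises* modifying *neither sonata*.
Relative clauses block scope extraction: QR cannot target a position outside the modified NP.
So *each architect* cannot raise high enough to outscope *some professor*; only the surface ordering *some professor* > *each architect* is available.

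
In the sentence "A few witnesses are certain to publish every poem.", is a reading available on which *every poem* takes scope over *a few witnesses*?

The matrix predicate is a raising verb, whose infinitival complement is not a scope island — *every poem* can QR into the matrix clause.
QR within a single clause is free, so the lower quantifier may take scope over the higher one.

Yes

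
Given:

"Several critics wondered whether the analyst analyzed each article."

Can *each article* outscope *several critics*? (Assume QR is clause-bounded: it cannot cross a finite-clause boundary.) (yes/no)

No

*each article* occurs within the embedded question *whether the analyst analyzed each article*.
An indirect question is a wh-island; the filled [Spec,CP] blocks QR across the CP edge.
So the wide-scope reading for *each article* is blocked.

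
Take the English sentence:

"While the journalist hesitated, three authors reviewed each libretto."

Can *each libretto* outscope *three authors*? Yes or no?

Neither queried DP is inside the adjunct, so the adjunct-island constraint does not apply.
QR within a single clause is free, so the lower quantifier may take scope over the higher one.

Yes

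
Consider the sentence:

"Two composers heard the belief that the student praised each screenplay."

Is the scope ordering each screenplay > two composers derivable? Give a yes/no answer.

No

*each screenplay* occurs within the complex NP *the belief that the student praised each screenplay*.
Since the clause is the complement of a nominal head, the CNPC blocks scope extraction.
So *each screenplay* cannot raise high enough to outscope *two composers*; only the surface ordering *two composers* > *each screenplay* is available.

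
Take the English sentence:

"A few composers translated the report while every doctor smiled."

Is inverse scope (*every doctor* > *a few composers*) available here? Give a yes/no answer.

No

*every doctor* sits inside the adjunct clause *while every doctor smiled*.
The adjunct-island constraint bars QR out of an adverbial clause.
*every doctor* is confined to the island and cannot take scope over *a few composers*.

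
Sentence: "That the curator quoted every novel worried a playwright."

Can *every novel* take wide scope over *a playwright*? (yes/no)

*every novel* sits inside the sentential subject *that the curator quoted every novel*.
The Sentential Subject Constraint rules out raising the quantifier out of the that-clause subject.
*every novel* > *a playwright* would require crossing that boundary, which is illicit.

No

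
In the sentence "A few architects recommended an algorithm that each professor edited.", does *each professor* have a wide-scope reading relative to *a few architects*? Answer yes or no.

The DP *each professor* is contained in the relative clause *that each professor edited* modifying *an algorithm*.
Relative clauses are scope islands: a quantifier cannot QR out of a relative clause to take scope in the matrix clause.
So *each professor* cannot raise to a position above *a few architects*.

No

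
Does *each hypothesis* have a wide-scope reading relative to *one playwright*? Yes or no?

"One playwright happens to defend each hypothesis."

*each hypothesis* is the object of the infinitival complement of a raising predicate; raising infinitives are transparent for QR, so the two DPs are in effect clausemates.
Clause-internal QR can adjoin the lower DP above the subject, yielding the inverse reading.

Yes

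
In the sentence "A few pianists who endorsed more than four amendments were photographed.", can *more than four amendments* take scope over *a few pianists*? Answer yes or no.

No

*more than four amendments* sits inside the relative clause *who endorsed more than four amendments*.
QR out of a relative clause is ruled out by the relative-clause island constraint.
The inverse ordering *more than four amendments* > *a few pianists* is therefore underivable.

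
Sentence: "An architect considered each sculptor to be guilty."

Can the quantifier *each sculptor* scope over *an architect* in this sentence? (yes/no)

*each sculptor* is the subject of an ECM infinitive — the infinitival complement of an ECM verb is not a scope island, so *each sculptor* can raise into the matrix clause.
Ordinary QR to a clause-peripheral position gives the wide-scope LF for the lower DP.

Yes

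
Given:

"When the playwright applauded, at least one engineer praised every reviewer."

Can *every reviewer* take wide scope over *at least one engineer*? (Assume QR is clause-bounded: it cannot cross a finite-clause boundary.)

Although there is an adjunct clause, *every reviewer* is in the main clause, not inside the adjunct.
Ordinary QR to a clause-peripheral position gives the wide-scope LF for the lower DP.

Yes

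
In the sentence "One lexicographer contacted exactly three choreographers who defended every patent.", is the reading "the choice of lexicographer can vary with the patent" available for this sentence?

The paraphrase describes the scope ordering *every patent* > *one lexicographer*.
The target quantifier *every patent* is part of the relative clause *who defended every patent* modifying *exactly three choreographers*.
Relative clauses block scope extraction: QR cannot target a position outside the modified NP.
So *every patent* cannot raise to a position above *one lexicographer*.

No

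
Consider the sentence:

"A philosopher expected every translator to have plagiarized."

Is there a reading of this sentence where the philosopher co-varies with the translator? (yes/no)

Yes

The paraphrase describes the scope ordering *every translator* > *a philosopher*.
*every translator* is an ECM subject; ECM complements are not islands, and the embedded quantifier may take matrix scope.
No island intervenes, so both surface and inverse scope are derivable.
The sentence is scopally ambiguous between *a philosopher* > *every translator* and *every translator* > *a philosopher*.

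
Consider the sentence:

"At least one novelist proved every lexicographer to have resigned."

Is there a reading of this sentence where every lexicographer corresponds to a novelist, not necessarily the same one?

Yes

The paraphrase describes the scope ordering *every lexicographer* > *at least one novelist*.
*every lexicographer* is the subject of an ECM infinitive — the infinitival complement of an ECM verb is not a scope island, so *every lexicographer* can raise into the matrix clause.
Ordinary QR to a clause-peripheral position gives the wide-scope LF for the lower DP.
Both orderings are possible: *at least one novelist* > *every lexicographer* and *every lexicographer* > *at least one novelist*.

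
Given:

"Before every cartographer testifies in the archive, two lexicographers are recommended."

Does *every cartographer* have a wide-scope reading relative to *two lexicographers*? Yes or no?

No

The target quantifier *every cartographer* is part of the adjunct clause *before every cartographer testifies in the archive*.
Adverbial clauses are not L-marked, so they are barriers for QR — the quantifier cannot escape the adjunct.
*every cartographer* is confined to the island and cannot take scope over *two lexicographers*.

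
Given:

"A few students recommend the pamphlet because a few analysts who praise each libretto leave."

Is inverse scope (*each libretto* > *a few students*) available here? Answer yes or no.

Structurally, *each libretto* is inside the relative clause *who praise each libretto*, which is itself inside the adjunct *because a few analysts who praise each libretto leave*.
Both the relative clause and the enclosing adjunct are scope islands; QR cannot cross either.
*each libretto* is confined to the island and cannot take scope over *a few students*.

No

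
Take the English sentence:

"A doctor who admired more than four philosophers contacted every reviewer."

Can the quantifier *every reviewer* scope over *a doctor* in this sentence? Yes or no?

The relative clause *who admired more than four philosophers* modifies *a doctor*, but *every reviewer* is not inside that relative clause — it is an argument of the matrix verb.
No island intervenes, so both surface and inverse scope are derivable.

Yes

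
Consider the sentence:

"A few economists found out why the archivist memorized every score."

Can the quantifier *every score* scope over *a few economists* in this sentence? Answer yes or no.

No

The target quantifier *every score* is part of the embedded question *why the archivist memorized every score*.
An indirect question is a wh-island; the filled [Spec,CP] blocks QR across the CP edge.
Hence only narrow scope for *every score* (under *a few economists*) survives.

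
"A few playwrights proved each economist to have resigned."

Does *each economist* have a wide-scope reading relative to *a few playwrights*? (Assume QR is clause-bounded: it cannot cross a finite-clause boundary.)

Yes

This is an ECM construction: *each economist* is the infinitival subject, Case-marked by the matrix verb, and the infinitive is transparent for QR.
Ordinary QR to a clause-peripheral position gives the wide-scope LF for the lower DP.
The sentence is scopally ambiguous between *a few playwrights* > *each economist* and *each economist* > *a few playwrights*.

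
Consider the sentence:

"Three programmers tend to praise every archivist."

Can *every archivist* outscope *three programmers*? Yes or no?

*every archivist* is inside a raising infinitive, which is transparent to QR (no CP barrier), so it behaves as a matrix argument.
No island intervenes, so both surface and inverse scope are derivable.

Yes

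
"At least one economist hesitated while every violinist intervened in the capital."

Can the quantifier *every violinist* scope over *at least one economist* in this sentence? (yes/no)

No

Structurally, *every violinist* is inside the adjunct clause *while every violinist intervened in the capital*.
Adjunct clauses are scope islands: a quantifier inside an adjunct cannot raise into the matrix clause.
So *every violinist* cannot raise high enough to outscope *at least one economist*; only the surface ordering *at least one economist* > *every violinist* is available.
(Only the surface reading survives: one fixed economist with respect to all the relevant violinists.)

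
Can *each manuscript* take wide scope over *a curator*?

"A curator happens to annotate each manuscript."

Yes

*each manuscript* is inside a raising infinitive, which is transparent to QR (no CP barrier), so it behaves as a matrix argument.
QR within a single clause is free, so the lower quantifier may take scope over the higher one.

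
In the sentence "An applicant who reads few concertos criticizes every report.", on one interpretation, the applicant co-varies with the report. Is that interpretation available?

Yes

The described interpretation is the *every report* > *an applicant* scoping.
*every report* is a matrix argument; only *an applicant* is modified by the relative clause *who reads few concertos*, so the RC island is irrelevant to the target quantifier.
Ordinary QR to a clause-peripheral position gives the wide-scope LF for the lower DP.
Both orderings are possible: *an applicant* > *every report* and *every report* > *an applicant*.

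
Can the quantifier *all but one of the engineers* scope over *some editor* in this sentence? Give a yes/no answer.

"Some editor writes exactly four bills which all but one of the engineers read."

No

*all but one of the engineers* occurs within the relative clause *which all but one of the engineers read* modifying *exactly four bills*.
Relative clauses block scope extraction: QR cannot target a position outside the modified NP.
Hence only narrow scope for *all but one of the engineers* (under *some editor*) survives.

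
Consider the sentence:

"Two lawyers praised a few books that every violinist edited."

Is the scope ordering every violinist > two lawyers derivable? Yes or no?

No

*every violinist* is embedded in the relative clause *that every violinist edited* modifying *a few books*.
The relative clause forms an island for QR, so the quantifier is confined to the head noun's restrictor.
The inverse ordering *every violinist* > *two lawyers* is therefore underivable.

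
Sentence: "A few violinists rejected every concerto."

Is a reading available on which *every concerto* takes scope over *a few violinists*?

Yes

*every concerto* is the matrix object and *a few violinists* the matrix subject; the two are clausemates.
Ordinary QR to a clause-peripheral position gives the wide-scope LF for the lower DP.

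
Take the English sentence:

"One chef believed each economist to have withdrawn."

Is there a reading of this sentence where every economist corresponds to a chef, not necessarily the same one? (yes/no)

Yes

The paraphrase describes the scope ordering *each economist* > *one chef*.
The ECM infinitive is scope-transparent — *each economist* is free to raise above *one chef*.
Ordinary QR to a clause-peripheral position gives the wide-scope LF for the lower DP.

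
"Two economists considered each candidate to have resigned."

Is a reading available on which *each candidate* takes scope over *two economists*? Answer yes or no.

Yes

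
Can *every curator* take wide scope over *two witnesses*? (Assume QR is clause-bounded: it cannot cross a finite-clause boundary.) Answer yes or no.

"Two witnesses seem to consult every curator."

Yes

Raising constructions are monoclausal for scope purposes; *every curator* is not separated from *two witnesses* by any island.
With no island boundary between them, the object can take inverse scope over the subject via ordinary QR within the clause.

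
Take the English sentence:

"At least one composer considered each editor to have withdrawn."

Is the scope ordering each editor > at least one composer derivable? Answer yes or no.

Yes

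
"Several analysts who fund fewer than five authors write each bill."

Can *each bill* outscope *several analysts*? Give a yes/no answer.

Although the sentence contains a relative clause (*who fund fewer than five authors*), *each bill* is outside it, in the matrix VP.
Clause-internal QR can adjoin the lower DP above the subject, yielding the inverse reading.
So *each bill* > *several analysts* is among the available readings.

Yes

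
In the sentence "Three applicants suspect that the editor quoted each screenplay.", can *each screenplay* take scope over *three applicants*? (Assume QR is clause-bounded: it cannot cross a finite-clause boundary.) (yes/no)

No

The target quantifier *each screenplay* is part of the finite complement clause *that the editor quoted each screenplay*.
Under clause-bounded QR, a quantifier in an embedded finite clause cannot raise into the matrix clause.
There is no licit LF on which *each screenplay* c-commands *three applicants*.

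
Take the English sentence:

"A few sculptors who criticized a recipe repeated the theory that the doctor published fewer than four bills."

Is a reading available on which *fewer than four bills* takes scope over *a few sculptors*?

No

The DP *fewer than four bills* is contained in the complex NP *the theory that the doctor published fewer than four bills*.
Since the clause is the complement of a nominal head, the CNPC blocks scope extraction.
So *fewer than four bills* cannot raise high enough to outscope *a few sculptors*; only the surface ordering *a few sculptors* > *fewer than four bills* is available.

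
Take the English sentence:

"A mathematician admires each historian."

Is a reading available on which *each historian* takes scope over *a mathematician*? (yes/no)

Yes

Both DPs are arguments of the same predicate; there is no clause or island boundary between them.
QR within a single clause is free, so the lower quantifier may take scope over the higher one.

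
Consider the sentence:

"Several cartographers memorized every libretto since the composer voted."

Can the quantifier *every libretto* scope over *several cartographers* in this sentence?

Yes

The adjunct clause does not contain *every libretto*, which is the matrix object.
Clause-internal QR can adjoin the lower DP above the subject, yielding the inverse reading.
So *every libretto* > *several cartographers* is among the available readings.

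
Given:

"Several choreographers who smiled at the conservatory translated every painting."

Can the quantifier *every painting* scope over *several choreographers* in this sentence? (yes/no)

*every painting* sits in the matrix clause, not in the relative clause on *several choreographers*.
Clause-internal QR can adjoin the lower DP above the subject, yielding the inverse reading.

Yes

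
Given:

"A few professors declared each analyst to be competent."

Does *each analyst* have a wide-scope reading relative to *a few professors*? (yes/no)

Yes

*each analyst* is an ECM subject; ECM complements are not islands, and the embedded quantifier may take matrix scope.
No island intervenes, so both surface and inverse scope are derivable.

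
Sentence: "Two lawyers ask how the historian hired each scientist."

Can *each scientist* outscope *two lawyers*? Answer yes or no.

No

*each scientist* occurs within the embedded question *how the historian hired each scientist*.
Embedded wh-clauses are opaque for QR, so the quantifier stays inside the question.
Hence only narrow scope for *each scientist* (under *two lawyers*) survives.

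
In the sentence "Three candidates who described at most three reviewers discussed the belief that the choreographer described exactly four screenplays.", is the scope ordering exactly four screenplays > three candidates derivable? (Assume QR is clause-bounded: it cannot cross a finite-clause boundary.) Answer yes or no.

No

*exactly four screenplays* is embedded in the complex NP *the belief that the choreographer described exactly four screenplays*.
Noun-complement clauses are scope islands (the Complex NP Constraint): a quantifier inside one cannot scope into the matrix.
The inverse ordering *exactly four screenplays* > *three candidates* is therefore underivable.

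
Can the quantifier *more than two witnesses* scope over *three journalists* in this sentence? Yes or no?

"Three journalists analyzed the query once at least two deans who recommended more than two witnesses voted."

No

Structurally, *more than two witnesses* is inside the relative clause *who recommended more than two witnesses*, which is itself inside the adjunct *once at least two deans who recommended more than two witnesses voted*.
Even if one barrier were somehow void, the other would still block QR.
So the wide-scope reading for *more than two witnesses* is blocked.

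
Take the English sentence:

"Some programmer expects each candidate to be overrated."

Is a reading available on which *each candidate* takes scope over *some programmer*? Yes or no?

*each candidate* is the subject of an ECM infinitive — the infinitival complement of an ECM verb is not a scope island, so *each candidate* can raise into the matrix clause.
No island intervenes, so both surface and inverse scope are derivable.
Both orderings are possible: *some programmer* > *each candidate* and *each candidate* > *some programmer*.

Yes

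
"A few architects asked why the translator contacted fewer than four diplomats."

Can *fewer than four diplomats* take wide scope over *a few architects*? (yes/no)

*fewer than four diplomats* is embedded in the embedded question *why the translator contacted fewer than four diplomats*.
QR across an interrogative CP boundary is ruled out as a wh-island violation.
*fewer than four diplomats* is confined to the island and cannot take scope over *a few architects*.

No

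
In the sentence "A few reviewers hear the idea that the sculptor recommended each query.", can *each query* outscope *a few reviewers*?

No

*each query* occurs within the complex NP *the idea that the sculptor recommended each query*.
The complex NP is opaque for QR — the quantifier is frozen inside the noun's complement.
The inverse ordering *each query* > *a few reviewers* is therefore underivable.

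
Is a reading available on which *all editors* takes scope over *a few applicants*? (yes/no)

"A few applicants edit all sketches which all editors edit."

The DP *all editors* is contained in the relative clause *which all editors edit* modifying *all sketches*.
The relative clause forms an island for QR, so the quantifier is confined to the head noun's restrictor.
So the wide-scope reading for *all editors* is blocked.

No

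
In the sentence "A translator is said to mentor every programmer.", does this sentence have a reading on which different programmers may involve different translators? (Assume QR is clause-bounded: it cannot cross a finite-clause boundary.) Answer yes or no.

Yes

The paraphrase describes the scope ordering *every programmer* > *a translator*.
Infinitival complements of raising predicates do not block QR; *every programmer* and *a translator* are effectively clausemates.
Nothing blocks QR of the lower DP to a position above the higher one, so inverse scope is available.
The sentence is scopally ambiguous between *a translator* > *every programmer* and *every programmer* > *a translator*.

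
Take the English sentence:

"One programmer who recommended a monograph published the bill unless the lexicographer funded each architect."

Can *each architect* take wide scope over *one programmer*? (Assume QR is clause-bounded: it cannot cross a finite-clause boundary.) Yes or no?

The target quantifier *each architect* is part of the adjunct clause *unless the lexicographer funded each architect*.
Adjunct clauses are scope islands: a quantifier inside an adjunct cannot raise into the matrix clause.
*each architect* > *one programmer* would require crossing that boundary, which is illicit.

No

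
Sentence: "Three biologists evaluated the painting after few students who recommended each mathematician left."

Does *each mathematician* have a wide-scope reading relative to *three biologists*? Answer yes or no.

The target quantifier *each mathematician* is part of the relative clause *who recommended each mathematician*, which is itself inside the adjunct *after few students who recommended each mathematician left*.
Even if one barrier were somehow void, the other would still block QR.
There is no licit LF on which *each mathematician* c-commands *three biologists*.

No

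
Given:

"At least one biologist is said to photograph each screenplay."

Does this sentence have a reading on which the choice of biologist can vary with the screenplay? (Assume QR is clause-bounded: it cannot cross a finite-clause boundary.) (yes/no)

The paraphrase describes the scope ordering *each screenplay* > *at least one biologist*.
Raising constructions are monoclausal for scope purposes; *each screenplay* is not separated from *at least one biologist* by any island.
Clause-internal QR can adjoin the lower DP above the subject, yielding the inverse reading.

Yes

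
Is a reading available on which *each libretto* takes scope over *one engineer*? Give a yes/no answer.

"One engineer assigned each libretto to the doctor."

*each libretto* and *one engineer* are in the same minimal clause.
With no island boundary between them, the object can take inverse scope over the subject via ordinary QR within the clause.
The sentence is scopally ambiguous between *one engineer* > *each libretto* and *each libretto* > *one engineer*.

Yes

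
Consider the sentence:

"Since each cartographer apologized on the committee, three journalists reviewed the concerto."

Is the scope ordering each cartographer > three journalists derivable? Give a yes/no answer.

No

*each cartographer* is embedded in the adjunct clause *since each cartographer apologized on the committee*.
Adjunct clauses are scope islands: a quantifier inside an adjunct cannot raise into the matrix clause.
So *each cartographer* cannot raise to a position above *three journalists*.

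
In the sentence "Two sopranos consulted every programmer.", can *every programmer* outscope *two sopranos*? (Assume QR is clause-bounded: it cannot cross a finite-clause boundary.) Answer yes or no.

*two sopranos* and *every programmer* are co-arguments of the matrix verb, with nothing but a clause-internal boundary between them.
Clause-internal QR can adjoin the lower DP above the subject, yielding the inverse reading.

Yes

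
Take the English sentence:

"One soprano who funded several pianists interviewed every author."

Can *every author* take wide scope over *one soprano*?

Although the sentence contains a relative clause (*who funded several pianists*), *every author* is outside it, in the matrix VP.
No island intervenes, so both surface and inverse scope are derivable.
Both orderings are possible: *one soprano* > *every author* and *every author* > *one soprano*.

Yes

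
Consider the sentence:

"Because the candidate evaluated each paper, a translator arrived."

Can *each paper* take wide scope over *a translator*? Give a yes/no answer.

No

The DP *each paper* is contained in the adjunct clause *because the candidate evaluated each paper*.
Adjuncts are opaque for quantifier raising; a quantifier in an adjunct stays inside it.
*each paper* is confined to the island and cannot take scope over *a translator*.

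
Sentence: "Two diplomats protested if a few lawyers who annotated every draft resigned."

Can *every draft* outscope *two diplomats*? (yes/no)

No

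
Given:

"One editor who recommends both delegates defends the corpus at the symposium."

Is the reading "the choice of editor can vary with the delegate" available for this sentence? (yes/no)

No

The described interpretation is the *both delegates* > *one editor* scoping.
*both delegates* occurs within the relative clause *who recommends both delegates*.
Relative clauses block scope extraction: QR cannot target a position outside the modified NP.
Hence only narrow scope for *both delegates* (under *one editor*) survives.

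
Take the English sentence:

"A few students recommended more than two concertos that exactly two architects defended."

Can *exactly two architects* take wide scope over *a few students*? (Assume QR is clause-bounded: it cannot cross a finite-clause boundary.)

No

The target quantifier *exactly two architects* is part of the relative clause *that exactly two architects defended* modifying *more than two concertos*.
A relative clause is a scope island — quantifier raising cannot cross its boundary.
So *exactly two architects* cannot raise high enough to outscope *a few students*; only the surface ordering *a few students* > *exactly two architects* is available.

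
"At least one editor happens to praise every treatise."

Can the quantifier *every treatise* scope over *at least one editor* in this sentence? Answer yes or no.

*every treatise* is inside a raising infinitive, which is transparent to QR (no CP barrier), so it behaves as a matrix argument.
Clause-internal QR can adjoin the lower DP above the subject, yielding the inverse reading.
Both orderings are possible: *at least one editor* > *every treatise* and *every treatise* > *at least one editor*.

Yes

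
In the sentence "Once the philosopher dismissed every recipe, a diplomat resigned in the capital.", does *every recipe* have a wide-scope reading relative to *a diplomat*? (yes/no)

*every recipe* sits inside the adjunct clause *once the philosopher dismissed every recipe*.
Since the clause is an adjunct (not a complement), the Adjunct Condition blocks QR across its edge.
So *every recipe* cannot raise to a position above *a diplomat*.

No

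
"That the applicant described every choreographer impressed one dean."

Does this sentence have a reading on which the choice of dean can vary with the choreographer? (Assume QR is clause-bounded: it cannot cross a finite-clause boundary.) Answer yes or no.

No

The paraphrase describes the scope ordering *every choreographer* > *one dean*.
The DP *every choreographer* is contained in the sentential subject *that the applicant described every choreographer*.
The subject-island constraint blocks QR out of a clausal subject.
The ordering *every choreographer* > *one dean* is therefore underivable.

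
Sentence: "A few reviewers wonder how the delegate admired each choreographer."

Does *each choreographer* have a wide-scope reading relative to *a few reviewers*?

The target quantifier *each choreographer* is part of the embedded question *how the delegate admired each choreographer*.
The wh-island constraint blocks QR out of an embedded interrogative.
*each choreographer* > *a few reviewers* would require crossing that boundary, which is illicit.

No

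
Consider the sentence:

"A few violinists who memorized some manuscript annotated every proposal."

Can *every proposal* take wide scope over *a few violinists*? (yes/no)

*every proposal* sits in the matrix clause, not in the relative clause on *a few violinists*.
Ordinary QR to a clause-peripheral position gives the wide-scope LF for the lower DP.

Yes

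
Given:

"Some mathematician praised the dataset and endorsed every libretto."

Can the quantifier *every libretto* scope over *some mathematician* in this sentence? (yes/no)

No

Structurally, *every libretto* is inside one conjunct of the coordinate structure (*endorsed every libretto*).
Asymmetric QR out of one conjunct violates the Coordinate Structure Constraint.
Hence only narrow scope for *every libretto* (under *some mathematician*) survives.
(Only the surface reading survives: one fixed mathematician with respect to all the relevant librettos.)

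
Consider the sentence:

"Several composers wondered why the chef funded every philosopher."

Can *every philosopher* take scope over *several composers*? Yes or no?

The target quantifier *every philosopher* is part of the embedded question *why the chef funded every philosopher*.
The wh-island constraint blocks QR out of an embedded interrogative.
*every philosopher* > *several composers* would require crossing that boundary, which is illicit.

No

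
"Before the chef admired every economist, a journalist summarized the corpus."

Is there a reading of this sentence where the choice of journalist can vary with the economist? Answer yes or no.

The described interpretation is the *every economist* > *a journalist* scoping.
The target quantifier *every economist* is part of the adjunct clause *before the chef admired every economist*.
Scope out of an adjunct clause is unavailable: QR respects the adjunct-island constraint.
*every economist* > *a journalist* would require crossing that boundary, which is illicit.

No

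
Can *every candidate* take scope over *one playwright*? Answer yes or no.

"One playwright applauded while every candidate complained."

No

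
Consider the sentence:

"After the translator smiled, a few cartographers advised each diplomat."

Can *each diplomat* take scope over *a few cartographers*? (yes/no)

*each diplomat* is a matrix argument; the adjunct is an island but the target quantifier is outside it.
With no island boundary between them, the object can take inverse scope over the subject via ordinary QR within the clause.

Yes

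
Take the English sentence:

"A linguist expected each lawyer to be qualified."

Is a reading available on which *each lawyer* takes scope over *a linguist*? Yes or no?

Yes

*each lawyer* is the subject of an ECM infinitive — the infinitival complement of an ECM verb is not a scope island, so *each lawyer* can raise into the matrix clause.
Since no island is crossed, the inverse ordering is licensed alongside surface scope.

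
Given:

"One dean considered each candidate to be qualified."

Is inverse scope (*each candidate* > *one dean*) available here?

Yes

This is an ECM construction: *each candidate* is the infinitival subject, Case-marked by the matrix verb, and the infinitive is transparent for QR.
With no island boundary between them, the object can take inverse scope over the subject via ordinary QR within the clause.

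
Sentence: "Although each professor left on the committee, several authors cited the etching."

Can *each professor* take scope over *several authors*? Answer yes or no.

No

The DP *each professor* is contained in the adjunct clause *although each professor left on the committee*.
The adjunct-island constraint bars QR out of an adverbial clause.
The ordering *each professor* > *several authors* is therefore underivable.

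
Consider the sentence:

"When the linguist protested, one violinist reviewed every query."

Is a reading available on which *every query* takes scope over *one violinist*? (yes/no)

Yes

The adjunct clause does not contain *every query*, which is the matrix object.
QR within a single clause is free, so the lower quantifier may take scope over the higher one.
So *every query* > *one violinist* is among the available readings.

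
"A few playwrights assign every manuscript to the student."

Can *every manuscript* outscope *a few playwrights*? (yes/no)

Yes

*a few playwrights* and *every manuscript* are co-arguments of the matrix verb, with nothing but a clause-internal boundary between them.
Clause-internal QR can adjoin the lower DP above the subject, yielding the inverse reading.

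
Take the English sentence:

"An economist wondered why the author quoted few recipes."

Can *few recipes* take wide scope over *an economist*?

Structurally, *few recipes* is inside the embedded question *why the author quoted few recipes*.
Embedded questions are wh-islands: a quantifier inside an indirect question cannot QR into the matrix clause.
So *few recipes* cannot raise high enough to outscope *an economist*; only the surface ordering *an economist* > *few recipes* is available.

No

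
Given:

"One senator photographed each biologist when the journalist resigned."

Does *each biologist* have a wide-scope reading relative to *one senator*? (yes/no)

Yes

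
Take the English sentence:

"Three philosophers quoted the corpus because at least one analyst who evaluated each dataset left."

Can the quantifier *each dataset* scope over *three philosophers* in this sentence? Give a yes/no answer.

The target quantifier *each dataset* is part of the relative clause *who evaluated each dataset*, which is itself inside the adjunct *because at least one analyst who evaluated each dataset left*.
Nested islands: the RC island is itself inside an adjunct island, so wide scope is doubly excluded.
*each dataset* is confined to the island and cannot take scope over *three philosophers*.

No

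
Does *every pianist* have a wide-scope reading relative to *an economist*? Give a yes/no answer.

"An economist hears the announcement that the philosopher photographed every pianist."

The target quantifier *every pianist* is part of the complex NP *the announcement that the philosopher photographed every pianist*.
A that-clause complement to a noun is an island; QR cannot cross the NP boundary.
There is no licit LF on which *every pianist* c-commands *an economist*.

No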